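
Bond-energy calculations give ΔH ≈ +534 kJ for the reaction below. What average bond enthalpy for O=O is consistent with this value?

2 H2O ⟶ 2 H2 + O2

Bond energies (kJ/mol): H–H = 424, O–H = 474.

Let D be the O=O bond energy.
Σ(broken) = 4×474 = 1896
Σ(formed) = 2×424 + 1×D = 848 + D
ΔH = Σ(broken) − Σ(formed) = (1896) − (848 + D) = +1048 − D
Setting this equal to +534 kJ gives D = 514 kJ/mol.

D(O=O) ≈ 514 kJ/mol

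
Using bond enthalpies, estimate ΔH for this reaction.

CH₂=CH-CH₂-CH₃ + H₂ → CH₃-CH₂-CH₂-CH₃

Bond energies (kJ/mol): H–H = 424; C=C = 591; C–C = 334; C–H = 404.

ΔH ≈ −127 kJ

Bonds broken (reactants):
  C–C: 2 × 334 = 668
  C–H: 8 × 404 = 3232
  C=C: 1 × 591 = 591
  H–H: 1 × 424 = 424
  Σ(broken) = 4915 kJ
Bonds formed (products):
  C–C: 3 × 334 = 1002
  C–H: 10 × 404 = 4040
  Σ(formed) = 5042 kJ
ΔH = Σ(broken) − Σ(formed) = 4915 − 5042 = −127 kJ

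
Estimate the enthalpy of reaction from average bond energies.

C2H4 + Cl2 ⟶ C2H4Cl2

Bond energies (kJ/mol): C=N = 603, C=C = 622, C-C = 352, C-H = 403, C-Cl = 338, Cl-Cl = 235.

ΔH ≈ −171 kJ

Bonds broken (reactants):
  C-H: 4 × 403 = 1612
  C=C: 1 × 622 = 622
  Cl-Cl: 1 × 235 = 235
  Σ(broken) = 2469 kJ
Bonds formed (products):
  C-C: 1 × 352 = 352
  C-Cl: 2 × 338 = 676
  C-H: 4 × 403 = 1612
  Σ(formed) = 2640 kJ
ΔH = Σ(broken) − Σ(formed) = 2469 − 2640 = −171 kJ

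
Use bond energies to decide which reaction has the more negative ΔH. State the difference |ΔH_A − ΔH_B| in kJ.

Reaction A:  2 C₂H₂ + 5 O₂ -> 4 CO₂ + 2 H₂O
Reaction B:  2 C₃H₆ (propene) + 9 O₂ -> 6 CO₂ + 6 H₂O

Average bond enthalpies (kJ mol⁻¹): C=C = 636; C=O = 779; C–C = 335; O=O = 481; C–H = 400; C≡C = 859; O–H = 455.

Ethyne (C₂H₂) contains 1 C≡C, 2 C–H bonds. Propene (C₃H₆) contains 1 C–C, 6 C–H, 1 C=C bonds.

Reaction A:
  Bonds broken (reactants):
    C≡C: 2 × 859 = 1718
    C–H: 4 × 400 = 1600
    O=O: 5 × 481 = 2405
    Σ(broken) = 5723 kJ
  Bonds formed (products):
    C=O: 8 × 779 = 6232
    O–H: 4 × 455 = 1820
    Σ(formed) = 8052 kJ
  ΔH_A = 5723 − 8052 = −2329 kJ
Reaction B:
  Bonds broken (reactants):
    C–C: 2 × 335 = 670
    C–H: 12 × 400 = 4800
    C=C: 2 × 636 = 1272
    O=O: 9 × 481 = 4329
    Σ(broken) = 11071 kJ
  Bonds formed (products):
    C=O: 12 × 779 = 9348
    O–H: 12 × 455 = 5460
    Σ(formed) = 14808 kJ
  ΔH_B = 11071 − 14808 = −3737 kJ
ΔH_A − ΔH_B = +1408 kJ, so reaction B has the more negative ΔH; |ΔH_A − ΔH_B| = 1408 kJ.

Reaction B, by 1408 kJ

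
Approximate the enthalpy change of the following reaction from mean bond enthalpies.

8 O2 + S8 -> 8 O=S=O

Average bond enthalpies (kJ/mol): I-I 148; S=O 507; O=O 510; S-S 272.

Bonds broken (reactants):
  O=O: 8 × 510 = 4080
  S-S: 8 × 272 = 2176
  Σ(broken) = 6256 kJ
Bonds formed (products):
  S=O: 16 × 507 = 8112
  Σ(formed) = 8112 kJ
ΔH = Σ(broken) − Σ(formed) = 6256 − 8112 = −1856 kJ

ΔH ≈ −1856 kJ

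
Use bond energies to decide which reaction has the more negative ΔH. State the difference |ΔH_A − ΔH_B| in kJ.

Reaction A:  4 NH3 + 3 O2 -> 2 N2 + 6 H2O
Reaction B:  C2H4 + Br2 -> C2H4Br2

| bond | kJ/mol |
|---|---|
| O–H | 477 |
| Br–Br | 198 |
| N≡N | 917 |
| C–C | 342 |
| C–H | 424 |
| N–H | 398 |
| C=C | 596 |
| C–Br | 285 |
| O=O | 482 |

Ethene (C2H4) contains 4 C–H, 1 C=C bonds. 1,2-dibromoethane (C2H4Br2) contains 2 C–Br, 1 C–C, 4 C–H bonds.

Reaction A, by 1218 kJ

Reaction A:
  Bonds broken (reactants):
    N–H: 12 × 398 = 4776
    O=O: 3 × 482 = 1446
    Σ(broken) = 6222 kJ
  Bonds formed (products):
    N≡N: 2 × 917 = 1834
    O–H: 12 × 477 = 5724
    Σ(formed) = 7558 kJ
  ΔH_A = 6222 − 7558 = −1336 kJ
Reaction B:
  Bonds broken (reactants):
    Br–Br: 1 × 198 = 198
    C–H: 4 × 424 = 1696
    C=C: 1 × 596 = 596
    Σ(broken) = 2490 kJ
  Bonds formed (products):
    C–Br: 2 × 285 = 570
    C–C: 1 × 342 = 342
    C–H: 4 × 424 = 1696
    Σ(formed) = 2608 kJ
  ΔH_B = 2490 − 2608 = −118 kJ
ΔH_A − ΔH_B = −1218 kJ, so reaction A has the more negative ΔH; |ΔH_A − ΔH_B| = 1218 kJ.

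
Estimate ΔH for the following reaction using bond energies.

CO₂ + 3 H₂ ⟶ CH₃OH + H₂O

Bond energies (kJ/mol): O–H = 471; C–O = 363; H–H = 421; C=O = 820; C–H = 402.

ΔH ≈ −79 kJ

Bonds broken (reactants):
  C=O: 2 × 820 = 1640
  H–H: 3 × 421 = 1263
  Σ(broken) = 2903 kJ
Bonds formed (products):
  C–H: 3 × 402 = 1206
  C–O: 1 × 363 = 363
  O–H: 3 × 471 = 1413
  Σ(formed) = 2982 kJ
ΔH = Σ(broken) − Σ(formed) = 2903 − 2982 = −79 kJ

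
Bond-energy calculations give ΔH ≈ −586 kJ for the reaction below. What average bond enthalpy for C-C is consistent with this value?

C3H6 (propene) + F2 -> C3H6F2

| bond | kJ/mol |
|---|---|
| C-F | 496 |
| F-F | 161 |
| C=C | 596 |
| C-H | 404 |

Let D be the C-C bond energy.
Σ(broken) = 1×D + 6×404 + 1×596 + 1×161 = 3181 + D
Σ(formed) = 2×D + 2×496 + 6×404 = 3416 + 2D
ΔH = Σ(broken) − Σ(formed) = (3181 + D) − (3416 + 2D) = −235 − D
Setting this equal to −586 kJ gives D = 351 kJ/mol.

D(C-C) ≈ 351 kJ/mol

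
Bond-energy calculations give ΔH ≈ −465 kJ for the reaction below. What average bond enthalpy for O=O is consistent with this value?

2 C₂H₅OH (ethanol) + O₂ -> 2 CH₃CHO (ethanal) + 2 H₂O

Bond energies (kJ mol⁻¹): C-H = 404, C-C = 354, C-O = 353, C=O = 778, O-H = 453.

D(O=O) ≈ 483 kJ/mol

Let D be the O=O bond energy.
Σ(broken) = 2×354 + 10×404 + 2×353 + 2×453 + 1×D = 6360 + D
Σ(formed) = 2×354 + 8×404 + 2×778 + 4×453 = 7308
ΔH = Σ(broken) − Σ(formed) = (6360 + D) − (7308) = −948 + D
Setting this equal to −465 kJ gives D = 483 kJ/mol.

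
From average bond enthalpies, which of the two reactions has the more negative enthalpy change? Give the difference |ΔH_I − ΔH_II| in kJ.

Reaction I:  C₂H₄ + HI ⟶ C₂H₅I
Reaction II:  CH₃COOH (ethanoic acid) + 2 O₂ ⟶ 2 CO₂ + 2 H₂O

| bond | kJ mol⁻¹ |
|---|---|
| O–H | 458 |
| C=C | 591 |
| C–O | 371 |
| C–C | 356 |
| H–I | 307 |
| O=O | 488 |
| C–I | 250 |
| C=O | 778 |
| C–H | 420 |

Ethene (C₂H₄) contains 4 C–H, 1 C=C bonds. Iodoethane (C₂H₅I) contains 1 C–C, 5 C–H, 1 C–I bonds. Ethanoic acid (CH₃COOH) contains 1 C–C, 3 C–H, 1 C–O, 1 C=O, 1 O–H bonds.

Reaction II, by 617 kJ

Reaction I:
  Bonds broken (reactants):
    C–H: 4 × 420 = 1680
    C=C: 1 × 591 = 591
    H–I: 1 × 307 = 307
    Σ(broken) = 2578 kJ
  Bonds formed (products):
    C–C: 1 × 356 = 356
    C–H: 5 × 420 = 2100
    C–I: 1 × 250 = 250
    Σ(formed) = 2706 kJ
  ΔH_I = 2578 − 2706 = −128 kJ
Reaction II:
  Bonds broken (reactants):
    C–C: 1 × 356 = 356
    C–H: 3 × 420 = 1260
    C–O: 1 × 371 = 371
    C=O: 1 × 778 = 778
    O–H: 1 × 458 = 458
    O=O: 2 × 488 = 976
    Σ(broken) = 4199 kJ
  Bonds formed (products):
    C=O: 4 × 778 = 3112
    O–H: 4 × 458 = 1832
    Σ(formed) = 4944 kJ
  ΔH_II = 4199 − 4944 = −745 kJ
ΔH_I − ΔH_II = +617 kJ, so reaction II has the more negative ΔH; |ΔH_I − ΔH_II| = 617 kJ.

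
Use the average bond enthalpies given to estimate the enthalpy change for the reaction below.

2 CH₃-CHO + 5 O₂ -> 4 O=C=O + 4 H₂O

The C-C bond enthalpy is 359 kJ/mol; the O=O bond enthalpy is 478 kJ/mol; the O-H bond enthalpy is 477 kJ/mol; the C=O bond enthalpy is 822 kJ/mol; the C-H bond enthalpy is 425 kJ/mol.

ΔH ≈ −2240 kJ

Bonds broken (reactants):
  C-C: 2 × 359 = 718
  C-H: 8 × 425 = 3400
  C=O: 2 × 822 = 1644
  O=O: 5 × 478 = 2390
  Σ(broken) = 8152 kJ
Bonds formed (products):
  C=O: 8 × 822 = 6576
  O-H: 8 × 477 = 3816
  Σ(formed) = 10392 kJ
ΔH = Σ(broken) − Σ(formed) = 8152 − 10392 = −2240 kJ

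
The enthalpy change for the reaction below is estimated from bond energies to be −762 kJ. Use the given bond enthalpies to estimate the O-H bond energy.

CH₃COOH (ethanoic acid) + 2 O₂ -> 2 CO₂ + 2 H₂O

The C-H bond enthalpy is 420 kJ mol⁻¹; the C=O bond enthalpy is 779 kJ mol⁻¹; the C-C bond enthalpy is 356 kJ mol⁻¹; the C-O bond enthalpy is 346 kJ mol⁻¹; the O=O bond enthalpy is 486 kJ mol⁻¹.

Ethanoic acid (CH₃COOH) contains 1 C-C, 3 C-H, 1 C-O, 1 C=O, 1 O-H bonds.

D(O-H) ≈ 453 kJ/mol

Let D be the O-H bond energy.
Σ(broken) = 1×356 + 3×420 + 1×346 + 1×779 + 1×D + 2×486 = 3713 + D
Σ(formed) = 4×779 + 4×D = 3116 + 4D
ΔH = Σ(broken) − Σ(formed) = (3713 + D) − (3116 + 4D) = +597 − 3D
Setting this equal to −762 kJ gives 3D = 1359, so D = 453 kJ/mol.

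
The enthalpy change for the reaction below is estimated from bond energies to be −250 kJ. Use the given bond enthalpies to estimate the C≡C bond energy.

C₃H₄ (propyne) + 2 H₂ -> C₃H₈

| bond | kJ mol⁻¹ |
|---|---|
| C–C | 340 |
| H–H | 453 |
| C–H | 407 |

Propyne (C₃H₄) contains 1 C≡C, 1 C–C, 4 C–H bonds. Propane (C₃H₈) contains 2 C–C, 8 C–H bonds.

Let D be the C≡C bond energy.
Σ(broken) = 1×D + 1×340 + 4×407 + 2×453 = 2874 + D
Σ(formed) = 2×340 + 8×407 = 3936
ΔH = Σ(broken) − Σ(formed) = (2874 + D) − (3936) = −1062 + D
Setting this equal to −250 kJ gives D = 812 kJ/mol.

D(C≡C) ≈ 812 kJ/mol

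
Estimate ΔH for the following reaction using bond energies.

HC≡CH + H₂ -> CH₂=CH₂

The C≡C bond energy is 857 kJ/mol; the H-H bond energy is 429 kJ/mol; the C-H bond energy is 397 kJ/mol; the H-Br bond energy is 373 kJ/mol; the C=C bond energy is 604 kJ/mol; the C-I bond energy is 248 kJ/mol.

Bonds broken (reactants):
  C≡C: 1 × 857 = 857
  C-H: 2 × 397 = 794
  H-H: 1 × 429 = 429
  Σ(broken) = 2080 kJ
Bonds formed (products):
  C-H: 4 × 397 = 1588
  C=C: 1 × 604 = 604
  Σ(formed) = 2192 kJ
ΔH = Σ(broken) − Σ(formed) = 2080 − 2192 = −112 kJ

ΔH ≈ −112 kJ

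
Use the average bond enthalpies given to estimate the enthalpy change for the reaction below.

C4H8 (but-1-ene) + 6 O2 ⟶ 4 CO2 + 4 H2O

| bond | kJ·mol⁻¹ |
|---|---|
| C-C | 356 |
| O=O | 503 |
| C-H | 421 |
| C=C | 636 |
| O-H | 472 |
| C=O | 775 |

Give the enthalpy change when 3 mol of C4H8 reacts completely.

ΔH = −6726 kJ

Bonds broken (reactants):
  C-C: 2 × 356 = 712
  C-H: 8 × 421 = 3368
  C=C: 1 × 636 = 636
  O=O: 6 × 503 = 3018
  Σ(broken) = 7734 kJ
Bonds formed (products):
  C=O: 8 × 775 = 6200
  O-H: 8 × 472 = 3776
  Σ(formed) = 9976 kJ
ΔH = Σ(broken) − Σ(formed) = 7734 − 9976 = −2242 kJ
For 3× the reaction as written: 3 × (−2242) = −6726 kJ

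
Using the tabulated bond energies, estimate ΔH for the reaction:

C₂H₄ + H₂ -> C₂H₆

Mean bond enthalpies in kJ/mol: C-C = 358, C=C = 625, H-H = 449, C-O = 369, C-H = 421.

Bonds broken (reactants):
  C-H: 4 × 421 = 1684
  C=C: 1 × 625 = 625
  H-H: 1 × 449 = 449
  Σ(broken) = 2758 kJ
Bonds formed (products):
  C-C: 1 × 358 = 358
  C-H: 6 × 421 = 2526
  Σ(formed) = 2884 kJ
ΔH = Σ(broken) − Σ(formed) = 2758 − 2884 = −126 kJ

ΔH ≈ −126 kJ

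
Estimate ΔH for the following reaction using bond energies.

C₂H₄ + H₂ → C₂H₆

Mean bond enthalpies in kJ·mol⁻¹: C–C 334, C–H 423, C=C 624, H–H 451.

Bonds broken (reactants):
  C–H: 4 × 423 = 1692
  C=C: 1 × 624 = 624
  H–H: 1 × 451 = 451
  Σ(broken) = 2767 kJ
Bonds formed (products):
  C–C: 1 × 334 = 334
  C–H: 6 × 423 = 2538
  Σ(formed) = 2872 kJ
ΔH = Σ(broken) − Σ(formed) = 2767 − 2872 = −105 kJ

ΔH ≈ −105 kJ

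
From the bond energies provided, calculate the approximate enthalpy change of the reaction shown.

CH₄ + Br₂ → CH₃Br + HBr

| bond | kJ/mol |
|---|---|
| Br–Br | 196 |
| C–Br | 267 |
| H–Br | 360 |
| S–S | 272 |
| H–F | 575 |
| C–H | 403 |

ΔH ≈ −28 kJ

Bonds broken (reactants):
  Br–Br: 1 × 196 = 196
  C–H: 4 × 403 = 1612
  Σ(broken) = 1808 kJ
Bonds formed (products):
  C–Br: 1 × 267 = 267
  C–H: 3 × 403 = 1209
  H–Br: 1 × 360 = 360
  Σ(formed) = 1836 kJ
ΔH = Σ(broken) − Σ(formed) = 1808 − 1836 = −28 kJ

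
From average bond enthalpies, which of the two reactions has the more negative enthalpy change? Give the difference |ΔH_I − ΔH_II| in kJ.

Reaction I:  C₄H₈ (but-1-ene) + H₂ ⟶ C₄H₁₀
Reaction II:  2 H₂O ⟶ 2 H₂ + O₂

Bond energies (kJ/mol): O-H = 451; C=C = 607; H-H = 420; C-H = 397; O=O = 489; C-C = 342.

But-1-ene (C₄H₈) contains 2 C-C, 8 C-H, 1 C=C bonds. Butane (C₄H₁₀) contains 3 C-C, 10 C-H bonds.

Reaction I:
  Bonds broken (reactants):
    C-C: 2 × 342 = 684
    C-H: 8 × 397 = 3176
    C=C: 1 × 607 = 607
    H-H: 1 × 420 = 420
    Σ(broken) = 4887 kJ
  Bonds formed (products):
    C-C: 3 × 342 = 1026
    C-H: 10 × 397 = 3970
    Σ(formed) = 4996 kJ
  ΔH_I = 4887 − 4996 = −109 kJ
Reaction II:
  Bonds broken (reactants):
    O-H: 4 × 451 = 1804
    Σ(broken) = 1804 kJ
  Bonds formed (products):
    H-H: 2 × 420 = 840
    O=O: 1 × 489 = 489
    Σ(formed) = 1329 kJ
  ΔH_II = 1804 − 1329 = +475 kJ
ΔH_I − ΔH_II = −584 kJ, so reaction I has the more negative ΔH; |ΔH_I − ΔH_II| = 584 kJ.

Reaction I, by 584 kJ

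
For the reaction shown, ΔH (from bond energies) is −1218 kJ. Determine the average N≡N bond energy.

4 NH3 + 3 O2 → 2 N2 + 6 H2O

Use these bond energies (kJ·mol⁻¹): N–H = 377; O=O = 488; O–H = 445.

D(N≡N) ≈ 933 kJ/mol

Let D be the N≡N bond energy.
Σ(broken) = 12×377 + 3×488 = 5988
Σ(formed) = 2×D + 12×445 = 5340 + 2D
ΔH = Σ(broken) − Σ(formed) = (5988) − (5340 + 2D) = +648 − 2D
Setting this equal to −1218 kJ gives 2D = 1866, so D = 933 kJ/mol.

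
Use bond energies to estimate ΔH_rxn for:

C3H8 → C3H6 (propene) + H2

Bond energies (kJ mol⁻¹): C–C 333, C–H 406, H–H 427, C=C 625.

ΔH ≈ +93 kJ

Bonds broken (reactants):
  C–C: 2 × 333 = 666
  C–H: 8 × 406 = 3248
  Σ(broken) = 3914 kJ
Bonds formed (products):
  C–C: 1 × 333 = 333
  C–H: 6 × 406 = 2436
  C=C: 1 × 625 = 625
  H–H: 1 × 427 = 427
  Σ(formed) = 3821 kJ
ΔH = Σ(broken) − Σ(formed) = 3914 − 3821 = +93 kJ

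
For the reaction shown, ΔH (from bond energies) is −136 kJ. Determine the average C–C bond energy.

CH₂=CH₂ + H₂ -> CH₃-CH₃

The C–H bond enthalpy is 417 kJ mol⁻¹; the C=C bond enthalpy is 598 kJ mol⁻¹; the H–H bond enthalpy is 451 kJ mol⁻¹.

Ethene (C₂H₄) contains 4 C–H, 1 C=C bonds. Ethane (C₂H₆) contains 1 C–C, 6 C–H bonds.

D(C–C) ≈ 351 kJ/mol

Let D be the C–C bond energy.
Σ(broken) = 4×417 + 1×598 + 1×451 = 2717
Σ(formed) = 1×D + 6×417 = 2502 + D
ΔH = Σ(broken) − Σ(formed) = (2717) − (2502 + D) = +215 − D
Setting this equal to −136 kJ gives D = 351 kJ/mol.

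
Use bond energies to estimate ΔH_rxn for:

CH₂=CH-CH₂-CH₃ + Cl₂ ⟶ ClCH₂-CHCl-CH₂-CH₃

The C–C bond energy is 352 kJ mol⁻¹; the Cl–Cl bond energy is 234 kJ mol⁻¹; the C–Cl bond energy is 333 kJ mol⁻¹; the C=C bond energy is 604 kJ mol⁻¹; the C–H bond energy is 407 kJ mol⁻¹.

Bonds broken (reactants):
  C–C: 2 × 352 = 704
  C–H: 8 × 407 = 3256
  C=C: 1 × 604 = 604
  Cl–Cl: 1 × 234 = 234
  Σ(broken) = 4798 kJ
Bonds formed (products):
  C–C: 3 × 352 = 1056
  C–Cl: 2 × 333 = 666
  C–H: 8 × 407 = 3256
  Σ(formed) = 4978 kJ
ΔH = Σ(broken) − Σ(formed) = 4798 − 4978 = −180 kJ

ΔH ≈ −180 kJ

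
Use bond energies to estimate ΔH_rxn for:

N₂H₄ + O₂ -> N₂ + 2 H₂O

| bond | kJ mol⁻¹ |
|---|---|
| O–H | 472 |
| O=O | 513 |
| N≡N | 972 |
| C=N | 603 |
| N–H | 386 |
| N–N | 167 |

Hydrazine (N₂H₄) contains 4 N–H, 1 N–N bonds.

Bonds broken (reactants):
  N–H: 4 × 386 = 1544
  N–N: 1 × 167 = 167
  O=O: 1 × 513 = 513
  Σ(broken) = 2224 kJ
Bonds formed (products):
  N≡N: 1 × 972 = 972
  O–H: 4 × 472 = 1888
  Σ(formed) = 2860 kJ
ΔH = Σ(broken) − Σ(formed) = 2224 − 2860 = −636 kJ

ΔH ≈ −636 kJ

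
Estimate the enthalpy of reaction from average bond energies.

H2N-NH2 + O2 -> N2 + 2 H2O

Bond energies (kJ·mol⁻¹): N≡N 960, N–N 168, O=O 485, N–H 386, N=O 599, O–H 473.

ΔH ≈ −655 kJ

Bonds broken (reactants):
  N–H: 4 × 386 = 1544
  N–N: 1 × 168 = 168
  O=O: 1 × 485 = 485
  Σ(broken) = 2197 kJ
Bonds formed (products):
  N≡N: 1 × 960 = 960
  O–H: 4 × 473 = 1892
  Σ(formed) = 2852 kJ
ΔH = Σ(broken) − Σ(formed) = 2197 − 2852 = −655 kJ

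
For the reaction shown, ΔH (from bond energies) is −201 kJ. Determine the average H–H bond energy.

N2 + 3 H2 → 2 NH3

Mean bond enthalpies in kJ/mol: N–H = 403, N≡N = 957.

Let D be the H–H bond energy.
Σ(broken) = 3×D + 1×957 = 957 + 3D
Σ(formed) = 6×403 = 2418
ΔH = Σ(broken) − Σ(formed) = (957 + 3D) − (2418) = −1461 + 3D
Setting this equal to −201 kJ gives 3D = 1260, so D = 420 kJ/mol.

D(H–H) ≈ 420 kJ/mol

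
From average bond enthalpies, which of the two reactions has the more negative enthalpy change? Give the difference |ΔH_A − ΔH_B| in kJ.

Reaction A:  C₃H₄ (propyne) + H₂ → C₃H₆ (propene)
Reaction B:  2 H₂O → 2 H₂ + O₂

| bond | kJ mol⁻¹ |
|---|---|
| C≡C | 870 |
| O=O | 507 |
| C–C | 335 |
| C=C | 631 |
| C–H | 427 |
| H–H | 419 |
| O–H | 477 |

Reaction A:
  Bonds broken (reactants):
    C≡C: 1 × 870 = 870
    C–C: 1 × 335 = 335
    C–H: 4 × 427 = 1708
    H–H: 1 × 419 = 419
    Σ(broken) = 3332 kJ
  Bonds formed (products):
    C–C: 1 × 335 = 335
    C–H: 6 × 427 = 2562
    C=C: 1 × 631 = 631
    Σ(formed) = 3528 kJ
  ΔH_A = 3332 − 3528 = −196 kJ
Reaction B:
  Bonds broken (reactants):
    O–H: 4 × 477 = 1908
    Σ(broken) = 1908 kJ
  Bonds formed (products):
    H–H: 2 × 419 = 838
    O=O: 1 × 507 = 507
    Σ(formed) = 1345 kJ
  ΔH_B = 1908 − 1345 = +563 kJ
ΔH_A − ΔH_B = −759 kJ, so reaction A has the more negative ΔH; |ΔH_A − ΔH_B| = 759 kJ.

Reaction A, by 759 kJ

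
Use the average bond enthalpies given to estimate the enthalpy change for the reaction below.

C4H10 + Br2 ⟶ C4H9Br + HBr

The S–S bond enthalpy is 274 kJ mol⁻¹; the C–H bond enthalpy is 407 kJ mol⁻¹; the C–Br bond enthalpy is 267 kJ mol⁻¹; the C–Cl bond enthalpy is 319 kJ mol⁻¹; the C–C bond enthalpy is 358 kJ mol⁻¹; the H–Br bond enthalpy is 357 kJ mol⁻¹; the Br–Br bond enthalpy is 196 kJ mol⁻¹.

Bonds broken (reactants):
  Br–Br: 1 × 196 = 196
  C–C: 3 × 358 = 1074
  C–H: 10 × 407 = 4070
  Σ(broken) = 5340 kJ
Bonds formed (products):
  C–Br: 1 × 267 = 267
  C–C: 3 × 358 = 1074
  C–H: 9 × 407 = 3663
  H–Br: 1 × 357 = 357
  Σ(formed) = 5361 kJ
ΔH = Σ(broken) − Σ(formed) = 5340 − 5361 = −21 kJ

ΔH ≈ −21 kJ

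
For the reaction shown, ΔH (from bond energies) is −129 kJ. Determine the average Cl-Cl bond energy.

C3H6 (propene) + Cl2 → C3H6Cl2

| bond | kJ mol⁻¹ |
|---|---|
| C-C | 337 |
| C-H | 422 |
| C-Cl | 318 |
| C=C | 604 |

D(Cl-Cl) ≈ 240 kJ/mol

Let D be the Cl-Cl bond energy.
Σ(broken) = 1×337 + 6×422 + 1×604 + 1×D = 3473 + D
Σ(formed) = 2×337 + 2×318 + 6×422 = 3842
ΔH = Σ(broken) − Σ(formed) = (3473 + D) − (3842) = −369 + D
Setting this equal to −129 kJ gives D = 240 kJ/mol.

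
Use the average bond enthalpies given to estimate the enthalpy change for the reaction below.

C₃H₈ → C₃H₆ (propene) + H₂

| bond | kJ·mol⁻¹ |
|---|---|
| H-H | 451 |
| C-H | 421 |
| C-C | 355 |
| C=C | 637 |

Bonds broken (reactants):
  C-C: 2 × 355 = 710
  C-H: 8 × 421 = 3368
  Σ(broken) = 4078 kJ
Bonds formed (products):
  C-C: 1 × 355 = 355
  C-H: 6 × 421 = 2526
  C=C: 1 × 637 = 637
  H-H: 1 × 451 = 451
  Σ(formed) = 3969 kJ
ΔH = Σ(broken) − Σ(formed) = 4078 − 3969 = +109 kJ

ΔH ≈ +109 kJ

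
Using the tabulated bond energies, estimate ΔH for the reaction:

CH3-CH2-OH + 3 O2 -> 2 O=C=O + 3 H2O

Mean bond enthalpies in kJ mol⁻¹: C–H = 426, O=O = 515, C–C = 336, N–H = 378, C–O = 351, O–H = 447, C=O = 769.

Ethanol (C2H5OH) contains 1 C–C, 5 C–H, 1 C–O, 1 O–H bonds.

Bonds broken (reactants):
  C–C: 1 × 336 = 336
  C–H: 5 × 426 = 2130
  C–O: 1 × 351 = 351
  O–H: 1 × 447 = 447
  O=O: 3 × 515 = 1545
  Σ(broken) = 4809 kJ
Bonds formed (products):
  C=O: 4 × 769 = 3076
  O–H: 6 × 447 = 2682
  Σ(formed) = 5758 kJ
ΔH = Σ(broken) − Σ(formed) = 4809 − 5758 = −949 kJ

ΔH ≈ −949 kJ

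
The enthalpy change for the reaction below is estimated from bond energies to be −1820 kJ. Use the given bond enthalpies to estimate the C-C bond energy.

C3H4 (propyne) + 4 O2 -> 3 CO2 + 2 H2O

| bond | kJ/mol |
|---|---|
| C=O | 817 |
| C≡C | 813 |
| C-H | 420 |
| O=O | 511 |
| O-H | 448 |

D(C-C) ≈ 337 kJ/mol

Let D be the C-C bond energy.
Σ(broken) = 1×813 + 1×D + 4×420 + 4×511 = 4537 + D
Σ(formed) = 6×817 + 4×448 = 6694
ΔH = Σ(broken) − Σ(formed) = (4537 + D) − (6694) = −2157 + D
Setting this equal to −1820 kJ gives D = 337 kJ/mol.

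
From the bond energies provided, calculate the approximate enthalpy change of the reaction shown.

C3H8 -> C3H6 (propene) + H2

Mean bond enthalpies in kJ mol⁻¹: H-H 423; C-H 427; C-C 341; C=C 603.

ΔH ≈ +169 kJ

Bonds broken (reactants):
  C-C: 2 × 341 = 682
  C-H: 8 × 427 = 3416
  Σ(broken) = 4098 kJ
Bonds formed (products):
  C-C: 1 × 341 = 341
  C-H: 6 × 427 = 2562
  C=C: 1 × 603 = 603
  H-H: 1 × 423 = 423
  Σ(formed) = 3929 kJ
ΔH = Σ(broken) − Σ(formed) = 4098 − 3929 = +169 kJ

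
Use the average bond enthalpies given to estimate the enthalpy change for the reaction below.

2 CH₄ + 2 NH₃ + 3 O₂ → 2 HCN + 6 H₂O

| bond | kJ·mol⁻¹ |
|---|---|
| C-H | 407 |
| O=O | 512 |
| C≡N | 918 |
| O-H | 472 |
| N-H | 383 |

Bonds broken (reactants):
  C-H: 8 × 407 = 3256
  N-H: 6 × 383 = 2298
  O=O: 3 × 512 = 1536
  Σ(broken) = 7090 kJ
Bonds formed (products):
  C≡N: 2 × 918 = 1836
  C-H: 2 × 407 = 814
  O-H: 12 × 472 = 5664
  Σ(formed) = 8314 kJ
ΔH = Σ(broken) − Σ(formed) = 7090 − 8314 = −1224 kJ

ΔH ≈ −1224 kJ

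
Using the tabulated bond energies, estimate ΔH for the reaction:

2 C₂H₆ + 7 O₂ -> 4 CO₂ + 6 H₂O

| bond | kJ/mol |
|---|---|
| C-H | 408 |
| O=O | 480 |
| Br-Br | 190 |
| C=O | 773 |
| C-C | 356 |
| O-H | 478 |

Bonds broken (reactants):
  C-C: 2 × 356 = 712
  C-H: 12 × 408 = 4896
  O=O: 7 × 480 = 3360
  Σ(broken) = 8968 kJ
Bonds formed (products):
  C=O: 8 × 773 = 6184
  O-H: 12 × 478 = 5736
  Σ(formed) = 11920 kJ
ΔH = Σ(broken) − Σ(formed) = 8968 − 11920 = −2952 kJ

ΔH ≈ −2952 kJ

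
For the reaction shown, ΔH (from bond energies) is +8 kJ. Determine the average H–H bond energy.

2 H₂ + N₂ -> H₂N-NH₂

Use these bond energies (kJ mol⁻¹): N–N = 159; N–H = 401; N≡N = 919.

D(H–H) ≈ 426 kJ/mol

Let D be the H–H bond energy.
Σ(broken) = 2×D + 1×919 = 919 + 2D
Σ(formed) = 4×401 + 1×159 = 1763
ΔH = Σ(broken) − Σ(formed) = (919 + 2D) − (1763) = −844 + 2D
Setting this equal to +8 kJ gives 2D = 852, so D = 426 kJ/mol.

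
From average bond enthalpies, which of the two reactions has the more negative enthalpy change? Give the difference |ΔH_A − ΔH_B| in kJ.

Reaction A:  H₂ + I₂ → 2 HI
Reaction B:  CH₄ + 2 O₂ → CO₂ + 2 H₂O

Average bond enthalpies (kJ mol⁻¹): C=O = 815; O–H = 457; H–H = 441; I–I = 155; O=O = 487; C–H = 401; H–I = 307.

Reaction A:
  Bonds broken (reactants):
    H–H: 1 × 441 = 441
    I–I: 1 × 155 = 155
    Σ(broken) = 596 kJ
  Bonds formed (products):
    H–I: 2 × 307 = 614
    Σ(formed) = 614 kJ
  ΔH_A = 596 − 614 = −18 kJ
Reaction B:
  Bonds broken (reactants):
    C–H: 4 × 401 = 1604
    O=O: 2 × 487 = 974
    Σ(broken) = 2578 kJ
  Bonds formed (products):
    C=O: 2 × 815 = 1630
    O–H: 4 × 457 = 1828
    Σ(formed) = 3458 kJ
  ΔH_B = 2578 − 3458 = −880 kJ
ΔH_A − ΔH_B = +862 kJ, so reaction B has the more negative ΔH; |ΔH_A − ΔH_B| = 862 kJ.

Reaction B, by 862 kJ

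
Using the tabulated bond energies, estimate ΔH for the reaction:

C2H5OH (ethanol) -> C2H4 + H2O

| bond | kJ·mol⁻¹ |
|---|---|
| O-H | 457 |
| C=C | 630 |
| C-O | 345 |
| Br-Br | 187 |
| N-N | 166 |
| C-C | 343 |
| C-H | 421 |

ΔH ≈ +22 kJ

Bonds broken (reactants):
  C-C: 1 × 343 = 343
  C-H: 5 × 421 = 2105
  C-O: 1 × 345 = 345
  O-H: 1 × 457 = 457
  Σ(broken) = 3250 kJ
Bonds formed (products):
  C-H: 4 × 421 = 1684
  C=C: 1 × 630 = 630
  O-H: 2 × 457 = 914
  Σ(formed) = 3228 kJ
ΔH = Σ(broken) − Σ(formed) = 3250 − 3228 = +22 kJ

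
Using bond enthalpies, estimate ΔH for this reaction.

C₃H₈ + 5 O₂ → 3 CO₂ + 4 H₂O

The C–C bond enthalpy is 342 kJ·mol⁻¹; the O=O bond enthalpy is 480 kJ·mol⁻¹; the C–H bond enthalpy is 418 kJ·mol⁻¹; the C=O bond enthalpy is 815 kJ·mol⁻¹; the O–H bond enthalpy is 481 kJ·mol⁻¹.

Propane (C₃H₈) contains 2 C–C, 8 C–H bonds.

Bonds broken (reactants):
  C–C: 2 × 342 = 684
  C–H: 8 × 418 = 3344
  O=O: 5 × 480 = 2400
  Σ(broken) = 6428 kJ
Bonds formed (products):
  C=O: 6 × 815 = 4890
  O–H: 8 × 481 = 3848
  Σ(formed) = 8738 kJ
ΔH = Σ(broken) − Σ(formed) = 6428 − 8738 = −2310 kJ

ΔH ≈ −2310 kJ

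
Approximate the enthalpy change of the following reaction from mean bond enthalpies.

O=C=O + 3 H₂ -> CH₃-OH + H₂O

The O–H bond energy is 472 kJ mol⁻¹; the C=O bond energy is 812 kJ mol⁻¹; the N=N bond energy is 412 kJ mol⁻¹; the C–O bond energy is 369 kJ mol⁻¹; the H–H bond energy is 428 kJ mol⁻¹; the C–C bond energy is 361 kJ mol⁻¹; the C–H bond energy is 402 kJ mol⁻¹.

ΔH ≈ −83 kJ

Bonds broken (reactants):
  C=O: 2 × 812 = 1624
  H–H: 3 × 428 = 1284
  Σ(broken) = 2908 kJ
Bonds formed (products):
  C–H: 3 × 402 = 1206
  C–O: 1 × 369 = 369
  O–H: 3 × 472 = 1416
  Σ(formed) = 2991 kJ
ΔH = Σ(broken) − Σ(formed) = 2908 − 2991 = −83 kJ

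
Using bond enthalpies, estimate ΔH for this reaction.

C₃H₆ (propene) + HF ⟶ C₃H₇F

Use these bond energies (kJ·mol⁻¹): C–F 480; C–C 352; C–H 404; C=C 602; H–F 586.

Bonds broken (reactants):
  C–C: 1 × 352 = 352
  C–H: 6 × 404 = 2424
  C=C: 1 × 602 = 602
  H–F: 1 × 586 = 586
  Σ(broken) = 3964 kJ
Bonds formed (products):
  C–C: 2 × 352 = 704
  C–F: 1 × 480 = 480
  C–H: 7 × 404 = 2828
  Σ(formed) = 4012 kJ
ΔH = Σ(broken) − Σ(formed) = 3964 − 4012 = −48 kJ

ΔH ≈ −48 kJ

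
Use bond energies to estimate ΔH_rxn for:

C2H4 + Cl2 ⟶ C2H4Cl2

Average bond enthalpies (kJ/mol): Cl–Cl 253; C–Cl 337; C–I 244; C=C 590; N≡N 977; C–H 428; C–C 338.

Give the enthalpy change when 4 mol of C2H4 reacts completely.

ΔH = −676 kJ

Bonds broken (reactants):
  C–H: 4 × 428 = 1712
  C=C: 1 × 590 = 590
  Cl–Cl: 1 × 253 = 253
  Σ(broken) = 2555 kJ
Bonds formed (products):
  C–C: 1 × 338 = 338
  C–Cl: 2 × 337 = 674
  C–H: 4 × 428 = 1712
  Σ(formed) = 2724 kJ
ΔH = Σ(broken) − Σ(formed) = 2555 − 2724 = −169 kJ
For 4× the reaction as written: 4 × (−169) = −676 kJ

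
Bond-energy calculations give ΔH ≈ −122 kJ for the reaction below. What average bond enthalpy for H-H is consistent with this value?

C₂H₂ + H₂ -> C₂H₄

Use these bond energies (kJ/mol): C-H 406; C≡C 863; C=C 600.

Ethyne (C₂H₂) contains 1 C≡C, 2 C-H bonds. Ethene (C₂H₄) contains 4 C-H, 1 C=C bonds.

Let D be the H-H bond energy.
Σ(broken) = 1×863 + 2×406 + 1×D = 1675 + D
Σ(formed) = 4×406 + 1×600 = 2224
ΔH = Σ(broken) − Σ(formed) = (1675 + D) − (2224) = −549 + D
Setting this equal to −122 kJ gives D = 427 kJ/mol.

D(H-H) ≈ 427 kJ/mol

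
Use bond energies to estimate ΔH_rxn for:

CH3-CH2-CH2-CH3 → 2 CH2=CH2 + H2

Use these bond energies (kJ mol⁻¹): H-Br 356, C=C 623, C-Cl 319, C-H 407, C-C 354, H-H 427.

ΔH ≈ +203 kJ

Bonds broken (reactants):
  C-C: 3 × 354 = 1062
  C-H: 10 × 407 = 4070
  Σ(broken) = 5132 kJ
Bonds formed (products):
  C-H: 8 × 407 = 3256
  C=C: 2 × 623 = 1246
  H-H: 1 × 427 = 427
  Σ(formed) = 4929 kJ
ΔH = Σ(broken) − Σ(formed) = 5132 − 4929 = +203 kJ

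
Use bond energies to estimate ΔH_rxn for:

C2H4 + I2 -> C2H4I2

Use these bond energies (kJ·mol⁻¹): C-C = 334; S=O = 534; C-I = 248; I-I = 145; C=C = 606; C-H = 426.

ΔH ≈ −79 kJ

Bonds broken (reactants):
  C-H: 4 × 426 = 1704
  C=C: 1 × 606 = 606
  I-I: 1 × 145 = 145
  Σ(broken) = 2455 kJ
Bonds formed (products):
  C-C: 1 × 334 = 334
  C-H: 4 × 426 = 1704
  C-I: 2 × 248 = 496
  Σ(formed) = 2534 kJ
ΔH = Σ(broken) − Σ(formed) = 2455 − 2534 = −79 kJ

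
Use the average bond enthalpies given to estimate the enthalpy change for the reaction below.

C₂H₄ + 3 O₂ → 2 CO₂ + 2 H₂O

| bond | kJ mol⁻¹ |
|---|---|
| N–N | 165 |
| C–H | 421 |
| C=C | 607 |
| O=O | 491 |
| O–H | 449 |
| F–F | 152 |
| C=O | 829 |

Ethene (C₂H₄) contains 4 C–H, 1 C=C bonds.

ΔH ≈ −1348 kJ

Bonds broken (reactants):
  C–H: 4 × 421 = 1684
  C=C: 1 × 607 = 607
  O=O: 3 × 491 = 1473
  Σ(broken) = 3764 kJ
Bonds formed (products):
  C=O: 4 × 829 = 3316
  O–H: 4 × 449 = 1796
  Σ(formed) = 5112 kJ
ΔH = Σ(broken) − Σ(formed) = 3764 − 5112 = −1348 kJ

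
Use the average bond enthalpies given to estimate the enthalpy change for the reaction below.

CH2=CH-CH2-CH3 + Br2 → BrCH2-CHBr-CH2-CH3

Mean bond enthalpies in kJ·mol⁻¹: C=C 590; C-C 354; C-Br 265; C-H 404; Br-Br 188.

ΔH ≈ −106 kJ

Bonds broken (reactants):
  Br-Br: 1 × 188 = 188
  C-C: 2 × 354 = 708
  C-H: 8 × 404 = 3232
  C=C: 1 × 590 = 590
  Σ(broken) = 4718 kJ
Bonds formed (products):
  C-Br: 2 × 265 = 530
  C-C: 3 × 354 = 1062
  C-H: 8 × 404 = 3232
  Σ(formed) = 4824 kJ
ΔH = Σ(broken) − Σ(formed) = 4718 − 4824 = −106 kJ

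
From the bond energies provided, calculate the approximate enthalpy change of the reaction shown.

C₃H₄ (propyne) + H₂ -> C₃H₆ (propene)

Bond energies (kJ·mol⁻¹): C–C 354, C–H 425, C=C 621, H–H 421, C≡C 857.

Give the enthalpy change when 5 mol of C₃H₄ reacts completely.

Bonds broken (reactants):
  C≡C: 1 × 857 = 857
  C–C: 1 × 354 = 354
  C–H: 4 × 425 = 1700
  H–H: 1 × 421 = 421
  Σ(broken) = 3332 kJ
Bonds formed (products):
  C–C: 1 × 354 = 354
  C–H: 6 × 425 = 2550
  C=C: 1 × 621 = 621
  Σ(formed) = 3525 kJ
ΔH = Σ(broken) − Σ(formed) = 3332 − 3525 = −193 kJ
For 5× the reaction as written: 5 × (−193) = −965 kJ

ΔH = −965 kJ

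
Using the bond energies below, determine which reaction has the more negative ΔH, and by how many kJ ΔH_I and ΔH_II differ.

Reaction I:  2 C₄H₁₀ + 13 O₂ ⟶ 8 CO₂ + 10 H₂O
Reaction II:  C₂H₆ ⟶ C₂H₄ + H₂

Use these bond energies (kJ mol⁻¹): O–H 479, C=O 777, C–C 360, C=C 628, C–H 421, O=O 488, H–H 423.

Reaction I, by 5239 kJ

Reaction I:
  Bonds broken (reactants):
    C–C: 6 × 360 = 2160
    C–H: 20 × 421 = 8420
    O=O: 13 × 488 = 6344
    Σ(broken) = 16924 kJ
  Bonds formed (products):
    C=O: 16 × 777 = 12432
    O–H: 20 × 479 = 9580
    Σ(formed) = 22012 kJ
  ΔH_I = 16924 − 22012 = −5088 kJ
Reaction II:
  Bonds broken (reactants):
    C–C: 1 × 360 = 360
    C–H: 6 × 421 = 2526
    Σ(broken) = 2886 kJ
  Bonds formed (products):
    C–H: 4 × 421 = 1684
    C=C: 1 × 628 = 628
    H–H: 1 × 423 = 423
    Σ(formed) = 2735 kJ
  ΔH_II = 2886 − 2735 = +151 kJ
ΔH_I − ΔH_II = −5239 kJ, so reaction I has the more negative ΔH; |ΔH_I − ΔH_II| = 5239 kJ.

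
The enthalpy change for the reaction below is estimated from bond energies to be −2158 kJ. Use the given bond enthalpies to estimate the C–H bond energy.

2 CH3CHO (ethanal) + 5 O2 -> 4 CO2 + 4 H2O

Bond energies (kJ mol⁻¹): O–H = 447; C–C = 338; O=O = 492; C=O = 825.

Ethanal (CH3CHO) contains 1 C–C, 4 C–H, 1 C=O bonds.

D(C–H) ≈ 404 kJ/mol

Let D be the C–H bond energy.
Σ(broken) = 2×338 + 8×D + 2×825 + 5×492 = 4786 + 8D
Σ(formed) = 8×825 + 8×447 = 10176
ΔH = Σ(broken) − Σ(formed) = (4786 + 8D) − (10176) = −5390 + 8D
Setting this equal to −2158 kJ gives 8D = 3232, so D = 404 kJ/mol.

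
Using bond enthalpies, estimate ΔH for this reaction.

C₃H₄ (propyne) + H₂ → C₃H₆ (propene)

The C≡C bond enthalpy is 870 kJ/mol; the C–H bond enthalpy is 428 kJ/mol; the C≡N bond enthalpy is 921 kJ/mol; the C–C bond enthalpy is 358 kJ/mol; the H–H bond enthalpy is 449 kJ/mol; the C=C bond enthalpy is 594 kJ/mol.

ΔH ≈ −131 kJ

Bonds broken (reactants):
  C≡C: 1 × 870 = 870
  C–C: 1 × 358 = 358
  C–H: 4 × 428 = 1712
  H–H: 1 × 449 = 449
  Σ(broken) = 3389 kJ
Bonds formed (products):
  C–C: 1 × 358 = 358
  C–H: 6 × 428 = 2568
  C=C: 1 × 594 = 594
  Σ(formed) = 3520 kJ
ΔH = Σ(broken) − Σ(formed) = 3389 − 3520 = −131 kJ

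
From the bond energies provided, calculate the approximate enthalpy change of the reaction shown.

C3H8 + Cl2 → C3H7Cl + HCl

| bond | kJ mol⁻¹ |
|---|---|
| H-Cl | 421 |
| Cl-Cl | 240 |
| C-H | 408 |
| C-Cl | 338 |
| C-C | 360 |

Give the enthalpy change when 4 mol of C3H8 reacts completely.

ΔH = −444 kJ

Bonds broken (reactants):
  C-C: 2 × 360 = 720
  C-H: 8 × 408 = 3264
  Cl-Cl: 1 × 240 = 240
  Σ(broken) = 4224 kJ
Bonds formed (products):
  C-C: 2 × 360 = 720
  C-Cl: 1 × 338 = 338
  C-H: 7 × 408 = 2856
  H-Cl: 1 × 421 = 421
  Σ(formed) = 4335 kJ
ΔH = Σ(broken) − Σ(formed) = 4224 − 4335 = −111 kJ
For 4× the reaction as written: 4 × (−111) = −444 kJ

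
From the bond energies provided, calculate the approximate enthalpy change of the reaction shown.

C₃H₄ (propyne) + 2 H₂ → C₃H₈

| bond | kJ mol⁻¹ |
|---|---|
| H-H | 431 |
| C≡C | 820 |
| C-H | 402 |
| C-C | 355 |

Bonds broken (reactants):
  C≡C: 1 × 820 = 820
  C-C: 1 × 355 = 355
  C-H: 4 × 402 = 1608
  H-H: 2 × 431 = 862
  Σ(broken) = 3645 kJ
Bonds formed (products):
  C-C: 2 × 355 = 710
  C-H: 8 × 402 = 3216
  Σ(formed) = 3926 kJ
ΔH = Σ(broken) − Σ(formed) = 3645 − 3926 = −281 kJ

ΔH ≈ −281 kJ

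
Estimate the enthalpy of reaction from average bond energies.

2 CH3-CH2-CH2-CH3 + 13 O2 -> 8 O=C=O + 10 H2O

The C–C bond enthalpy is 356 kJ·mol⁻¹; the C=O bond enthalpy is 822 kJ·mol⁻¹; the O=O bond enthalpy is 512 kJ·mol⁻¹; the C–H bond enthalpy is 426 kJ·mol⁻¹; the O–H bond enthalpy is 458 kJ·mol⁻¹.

Bonds broken (reactants):
  C–C: 6 × 356 = 2136
  C–H: 20 × 426 = 8520
  O=O: 13 × 512 = 6656
  Σ(broken) = 17312 kJ
Bonds formed (products):
  C=O: 16 × 822 = 13152
  O–H: 20 × 458 = 9160
  Σ(formed) = 22312 kJ
ΔH = Σ(broken) − Σ(formed) = 17312 − 22312 = −5000 kJ

ΔH ≈ −5000 kJ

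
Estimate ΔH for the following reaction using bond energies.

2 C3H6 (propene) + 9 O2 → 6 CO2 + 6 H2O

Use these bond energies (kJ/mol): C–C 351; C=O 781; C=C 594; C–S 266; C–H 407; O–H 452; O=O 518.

ΔH ≈ −3360 kJ

Bonds broken (reactants):
  C–C: 2 × 351 = 702
  C–H: 12 × 407 = 4884
  C=C: 2 × 594 = 1188
  O=O: 9 × 518 = 4662
  Σ(broken) = 11436 kJ
Bonds formed (products):
  C=O: 12 × 781 = 9372
  O–H: 12 × 452 = 5424
  Σ(formed) = 14796 kJ
ΔH = Σ(broken) − Σ(formed) = 11436 − 14796 = −3360 kJ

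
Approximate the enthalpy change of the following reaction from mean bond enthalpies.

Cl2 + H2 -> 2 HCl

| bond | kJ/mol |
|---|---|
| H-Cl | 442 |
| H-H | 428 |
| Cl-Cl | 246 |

ΔH ≈ −210 kJ

Bonds broken (reactants):
  Cl-Cl: 1 × 246 = 246
  H-H: 1 × 428 = 428
  Σ(broken) = 674 kJ
Bonds formed (products):
  H-Cl: 2 × 442 = 884
  Σ(formed) = 884 kJ
ΔH = Σ(broken) − Σ(formed) = 674 − 884 = −210 kJ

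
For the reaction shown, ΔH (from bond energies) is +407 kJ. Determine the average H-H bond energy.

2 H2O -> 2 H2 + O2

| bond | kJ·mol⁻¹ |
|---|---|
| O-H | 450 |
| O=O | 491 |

Let D be the H-H bond energy.
Σ(broken) = 4×450 = 1800
Σ(formed) = 2×D + 1×491 = 491 + 2D
ΔH = Σ(broken) − Σ(formed) = (1800) − (491 + 2D) = +1309 − 2D
Setting this equal to +407 kJ gives 2D = 902, so D = 451 kJ/mol.

D(H-H) ≈ 451 kJ/mol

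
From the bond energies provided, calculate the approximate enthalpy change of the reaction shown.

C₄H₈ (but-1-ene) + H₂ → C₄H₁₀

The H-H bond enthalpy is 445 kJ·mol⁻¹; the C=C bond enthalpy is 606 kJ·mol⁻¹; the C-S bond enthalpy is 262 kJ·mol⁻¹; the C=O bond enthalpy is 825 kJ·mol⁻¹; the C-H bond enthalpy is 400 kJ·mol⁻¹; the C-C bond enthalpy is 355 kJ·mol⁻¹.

Bonds broken (reactants):
  C-C: 2 × 355 = 710
  C-H: 8 × 400 = 3200
  C=C: 1 × 606 = 606
  H-H: 1 × 445 = 445
  Σ(broken) = 4961 kJ
Bonds formed (products):
  C-C: 3 × 355 = 1065
  C-H: 10 × 400 = 4000
  Σ(formed) = 5065 kJ
ΔH = Σ(broken) − Σ(formed) = 4961 − 5065 = −104 kJ

ΔH ≈ −104 kJ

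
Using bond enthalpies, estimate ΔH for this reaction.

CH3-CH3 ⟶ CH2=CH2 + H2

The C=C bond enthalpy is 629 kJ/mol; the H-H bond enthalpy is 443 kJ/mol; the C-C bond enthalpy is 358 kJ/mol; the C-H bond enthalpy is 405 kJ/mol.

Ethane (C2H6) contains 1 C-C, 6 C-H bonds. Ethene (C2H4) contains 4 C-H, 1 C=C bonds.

Bonds broken (reactants):
  C-C: 1 × 358 = 358
  C-H: 6 × 405 = 2430
  Σ(broken) = 2788 kJ
Bonds formed (products):
  C-H: 4 × 405 = 1620
  C=C: 1 × 629 = 629
  H-H: 1 × 443 = 443
  Σ(formed) = 2692 kJ
ΔH = Σ(broken) − Σ(formed) = 2788 − 2692 = +96 kJ

ΔH ≈ +96 kJ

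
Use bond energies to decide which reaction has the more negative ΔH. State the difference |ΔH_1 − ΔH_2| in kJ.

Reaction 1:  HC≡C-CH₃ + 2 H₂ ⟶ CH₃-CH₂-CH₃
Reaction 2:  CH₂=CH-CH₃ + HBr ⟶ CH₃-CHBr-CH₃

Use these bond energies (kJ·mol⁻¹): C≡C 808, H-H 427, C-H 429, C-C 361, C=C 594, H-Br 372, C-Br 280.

Reaction 1, by 311 kJ

Reaction 1:
  Bonds broken (reactants):
    C≡C: 1 × 808 = 808
    C-C: 1 × 361 = 361
    C-H: 4 × 429 = 1716
    H-H: 2 × 427 = 854
    Σ(broken) = 3739 kJ
  Bonds formed (products):
    C-C: 2 × 361 = 722
    C-H: 8 × 429 = 3432
    Σ(formed) = 4154 kJ
  ΔH_1 = 3739 − 4154 = −415 kJ
Reaction 2:
  Bonds broken (reactants):
    C-C: 1 × 361 = 361
    C-H: 6 × 429 = 2574
    C=C: 1 × 594 = 594
    H-Br: 1 × 372 = 372
    Σ(broken) = 3901 kJ
  Bonds formed (products):
    C-Br: 1 × 280 = 280
    C-C: 2 × 361 = 722
    C-H: 7 × 429 = 3003
    Σ(formed) = 4005 kJ
  ΔH_2 = 3901 − 4005 = −104 kJ
ΔH_1 − ΔH_2 = −311 kJ, so reaction 1 has the more negative ΔH; |ΔH_1 − ΔH_2| = 311 kJ.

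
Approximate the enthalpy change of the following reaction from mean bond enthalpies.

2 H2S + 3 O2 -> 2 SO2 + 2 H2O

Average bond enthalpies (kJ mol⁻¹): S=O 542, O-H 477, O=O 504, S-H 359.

ΔH ≈ −1128 kJ

Bonds broken (reactants):
  O=O: 3 × 504 = 1512
  S-H: 4 × 359 = 1436
  Σ(broken) = 2948 kJ
Bonds formed (products):
  O-H: 4 × 477 = 1908
  S=O: 4 × 542 = 2168
  Σ(formed) = 4076 kJ
ΔH = Σ(broken) − Σ(formed) = 2948 − 4076 = −1128 kJ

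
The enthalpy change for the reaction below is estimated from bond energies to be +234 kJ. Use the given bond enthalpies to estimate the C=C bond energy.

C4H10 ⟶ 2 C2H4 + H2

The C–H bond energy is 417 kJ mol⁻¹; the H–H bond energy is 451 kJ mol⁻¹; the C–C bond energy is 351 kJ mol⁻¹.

Let D be the C=C bond energy.
Σ(broken) = 3×351 + 10×417 = 5223
Σ(formed) = 8×417 + 2×D + 1×451 = 3787 + 2D
ΔH = Σ(broken) − Σ(formed) = (5223) − (3787 + 2D) = +1436 − 2D
Setting this equal to +234 kJ gives 2D = 1202, so D = 601 kJ/mol.

D(C=C) ≈ 601 kJ/mol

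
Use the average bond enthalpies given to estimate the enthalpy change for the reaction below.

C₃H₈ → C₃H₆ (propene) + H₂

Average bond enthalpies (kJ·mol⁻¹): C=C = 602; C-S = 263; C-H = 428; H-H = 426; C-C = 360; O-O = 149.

Bonds broken (reactants):
  C-C: 2 × 360 = 720
  C-H: 8 × 428 = 3424
  Σ(broken) = 4144 kJ
Bonds formed (products):
  C-C: 1 × 360 = 360
  C-H: 6 × 428 = 2568
  C=C: 1 × 602 = 602
  H-H: 1 × 426 = 426
  Σ(formed) = 3956 kJ
ΔH = Σ(broken) − Σ(formed) = 4144 − 3956 = +188 kJ

ΔH ≈ +188 kJ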